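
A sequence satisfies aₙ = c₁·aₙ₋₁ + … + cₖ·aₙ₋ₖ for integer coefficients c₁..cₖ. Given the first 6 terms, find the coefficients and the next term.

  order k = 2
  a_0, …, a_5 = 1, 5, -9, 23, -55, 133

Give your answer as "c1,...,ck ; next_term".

-2,1 ; -321

  a_2 = -2·5 + 1·1 = -9
  a_3 = -2·-9 + 1·5 = 23
  a_4 = -2·23 + 1·-9 = -55
  a_5 = -2·-55 + 1·23 = 133
  a_6 = -2·133 + 1·-55 = -321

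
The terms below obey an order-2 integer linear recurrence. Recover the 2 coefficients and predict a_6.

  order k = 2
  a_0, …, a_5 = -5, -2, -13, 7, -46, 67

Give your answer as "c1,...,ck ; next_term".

  a_2 = -1·-2 + 3·-5 = -13
  a_3 = -1·-13 + 3·-2 = 7
  a_4 = -1·7 + 3·-13 = -46
  a_5 = -1·-46 + 3·7 = 67
  a_6 = -1·67 + 3·-46 = -205

-1,3 ; -205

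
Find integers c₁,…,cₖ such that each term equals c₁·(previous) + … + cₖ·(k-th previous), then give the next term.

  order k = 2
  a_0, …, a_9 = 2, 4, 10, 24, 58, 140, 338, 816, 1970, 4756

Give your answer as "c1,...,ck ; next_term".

  a_2 = 2·4 + 1·2 = 10
  a_3 = 2·10 + 1·4 = 24
  a_4 = 2·24 + 1·10 = 58
  a_5 = 2·58 + 1·24 = 140
  a_6 = 2·140 + 1·58 = 338
  a_7 = 2·338 + 1·140 = 816
  a_8 = 2·816 + 1·338 = 1970
  a_9 = 2·1970 + 1·816 = 4756
  a_10 = 2·4756 + 1·1970 = 11482

2,1 ; 11482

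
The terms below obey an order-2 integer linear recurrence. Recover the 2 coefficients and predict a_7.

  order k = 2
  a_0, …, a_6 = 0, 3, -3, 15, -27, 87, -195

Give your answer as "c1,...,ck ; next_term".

  a_2 = -1·3 + 4·0 = -3
  a_3 = -1·-3 + 4·3 = 15
  a_4 = -1·15 + 4·-3 = -27
  a_5 = -1·-27 + 4·15 = 87
  a_6 = -1·87 + 4·-27 = -195
  a_7 = -1·-195 + 4·87 = 543

-1,4 ; 543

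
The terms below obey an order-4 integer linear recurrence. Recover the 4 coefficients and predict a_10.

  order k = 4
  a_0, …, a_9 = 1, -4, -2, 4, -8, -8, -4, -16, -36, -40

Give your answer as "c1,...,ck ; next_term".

  a_4 = 0·4 + 1·-2 + 2·-4 + 2·1 = -8
  a_5 = 0·-8 + 1·4 + 2·-2 + 2·-4 = -8
  a_6 = 0·-8 + 1·-8 + 2·4 + 2·-2 = -4
  a_7 = 0·-4 + 1·-8 + 2·-8 + 2·4 = -16
  a_8 = 0·-16 + 1·-4 + 2·-8 + 2·-8 = -36
  a_9 = 0·-36 + 1·-16 + 2·-4 + 2·-8 = -40
  a_10 = 0·-40 + 1·-36 + 2·-16 + 2·-4 = -76

0,1,2,2 ; -76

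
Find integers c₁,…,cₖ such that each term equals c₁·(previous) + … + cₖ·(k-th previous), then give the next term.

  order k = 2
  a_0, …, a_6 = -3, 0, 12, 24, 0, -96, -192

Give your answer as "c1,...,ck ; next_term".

  a_2 = 2·0 + -4·-3 = 12
  a_3 = 2·12 + -4·0 = 24
  a_4 = 2·24 + -4·12 = 0
  a_5 = 2·0 + -4·24 = -96
  a_6 = 2·-96 + -4·0 = -192
  a_7 = 2·-192 + -4·-96 = 0

2,-4 ; 0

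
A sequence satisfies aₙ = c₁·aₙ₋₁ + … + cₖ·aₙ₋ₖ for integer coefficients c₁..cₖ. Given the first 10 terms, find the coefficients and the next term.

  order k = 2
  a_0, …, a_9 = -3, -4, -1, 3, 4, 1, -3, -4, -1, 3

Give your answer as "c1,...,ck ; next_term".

1,-1 ; 4

  a_2 = 1·-4 + -1·-3 = -1
  a_3 = 1·-1 + -1·-4 = 3
  a_4 = 1·3 + -1·-1 = 4
  a_5 = 1·4 + -1·3 = 1
  a_6 = 1·1 + -1·4 = -3
  a_7 = 1·-3 + -1·1 = -4
  a_8 = 1·-4 + -1·-3 = -1
  a_9 = 1·-1 + -1·-4 = 3
  a_10 = 1·3 + -1·-1 = 4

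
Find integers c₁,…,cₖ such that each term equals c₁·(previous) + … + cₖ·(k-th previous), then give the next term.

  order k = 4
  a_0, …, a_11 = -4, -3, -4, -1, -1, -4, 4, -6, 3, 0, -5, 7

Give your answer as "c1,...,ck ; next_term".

-2,-1,1,1 ; -6

  a_4 = -2·-1 + -1·-4 + 1·-3 + 1·-4 = -1
  a_5 = -2·-1 + -1·-1 + 1·-4 + 1·-3 = -4
  a_6 = -2·-4 + -1·-1 + 1·-1 + 1·-4 = 4
  a_7 = -2·4 + -1·-4 + 1·-1 + 1·-1 = -6
  a_8 = -2·-6 + -1·4 + 1·-4 + 1·-1 = 3
  a_9 = -2·3 + -1·-6 + 1·4 + 1·-4 = 0
  a_10 = -2·0 + -1·3 + 1·-6 + 1·4 = -5
  a_11 = -2·-5 + -1·0 + 1·3 + 1·-6 = 7
  a_12 = -2·7 + -1·-5 + 1·0 + 1·3 = -6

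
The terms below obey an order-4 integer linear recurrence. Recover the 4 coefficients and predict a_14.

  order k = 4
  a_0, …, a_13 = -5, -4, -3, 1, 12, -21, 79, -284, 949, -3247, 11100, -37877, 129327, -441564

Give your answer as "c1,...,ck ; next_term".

-3,1,-2,-2 ; 1507573

  a_4 = -3·1 + 1·-3 + -2·-4 + -2·-5 = 12
  a_5 = -3·12 + 1·1 + -2·-3 + -2·-4 = -21
  a_6 = -3·-21 + 1·12 + -2·1 + -2·-3 = 79
  a_7 = -3·79 + 1·-21 + -2·12 + -2·1 = -284
  a_8 = -3·-284 + 1·79 + -2·-21 + -2·12 = 949
  a_9 = -3·949 + 1·-284 + -2·79 + -2·-21 = -3247
  a_10 = -3·-3247 + 1·949 + -2·-284 + -2·79 = 11100
  a_11 = -3·11100 + 1·-3247 + -2·949 + -2·-284 = -37877
  a_12 = -3·-37877 + 1·11100 + -2·-3247 + -2·949 = 129327
  a_13 = -3·129327 + 1·-37877 + -2·11100 + -2·-3247 = -441564
  a_14 = -3·-441564 + 1·129327 + -2·-37877 + -2·11100 = 1507573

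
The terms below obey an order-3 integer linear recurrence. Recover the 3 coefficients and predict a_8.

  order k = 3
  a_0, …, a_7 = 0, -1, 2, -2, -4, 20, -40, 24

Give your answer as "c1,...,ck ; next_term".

  a_3 = -2·2 + -2·-1 + 4·0 = -2
  a_4 = -2·-2 + -2·2 + 4·-1 = -4
  a_5 = -2·-4 + -2·-2 + 4·2 = 20
  a_6 = -2·20 + -2·-4 + 4·-2 = -40
  a_7 = -2·-40 + -2·20 + 4·-4 = 24
  a_8 = -2·24 + -2·-40 + 4·20 = 112

-2,-2,4 ; 112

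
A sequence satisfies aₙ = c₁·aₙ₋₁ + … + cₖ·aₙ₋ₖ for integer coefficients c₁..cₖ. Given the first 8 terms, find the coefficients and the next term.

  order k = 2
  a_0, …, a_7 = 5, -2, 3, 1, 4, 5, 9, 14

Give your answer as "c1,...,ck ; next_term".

  a_2 = 1·-2 + 1·5 = 3
  a_3 = 1·3 + 1·-2 = 1
  a_4 = 1·1 + 1·3 = 4
  a_5 = 1·4 + 1·1 = 5
  a_6 = 1·5 + 1·4 = 9
  a_7 = 1·9 + 1·5 = 14
  a_8 = 1·14 + 1·9 = 23

1,1 ; 23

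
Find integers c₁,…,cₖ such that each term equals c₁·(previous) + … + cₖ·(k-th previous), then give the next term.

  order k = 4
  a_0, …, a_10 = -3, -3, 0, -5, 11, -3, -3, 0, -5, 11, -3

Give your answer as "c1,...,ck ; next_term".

-1,-1,-1,-1 ; -3

  a_4 = -1·-5 + -1·0 + -1·-3 + -1·-3 = 11
  a_5 = -1·11 + -1·-5 + -1·0 + -1·-3 = -3
  a_6 = -1·-3 + -1·11 + -1·-5 + -1·0 = -3
  a_7 = -1·-3 + -1·-3 + -1·11 + -1·-5 = 0
  a_8 = -1·0 + -1·-3 + -1·-3 + -1·11 = -5
  a_9 = -1·-5 + -1·0 + -1·-3 + -1·-3 = 11
  a_10 = -1·11 + -1·-5 + -1·0 + -1·-3 = -3
  a_11 = -1·-3 + -1·11 + -1·-5 + -1·0 = -3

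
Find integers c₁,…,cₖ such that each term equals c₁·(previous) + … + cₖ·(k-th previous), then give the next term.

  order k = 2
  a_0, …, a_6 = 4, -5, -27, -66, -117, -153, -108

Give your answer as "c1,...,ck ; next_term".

3,-3 ; 135

  a_2 = 3·-5 + -3·4 = -27
  a_3 = 3·-27 + -3·-5 = -66
  a_4 = 3·-66 + -3·-27 = -117
  a_5 = 3·-117 + -3·-66 = -153
  a_6 = 3·-153 + -3·-117 = -108
  a_7 = 3·-108 + -3·-153 = 135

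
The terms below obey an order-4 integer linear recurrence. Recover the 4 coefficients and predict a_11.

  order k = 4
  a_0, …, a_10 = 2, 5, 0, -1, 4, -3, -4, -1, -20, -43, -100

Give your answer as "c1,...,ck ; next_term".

  a_4 = 2·-1 + 1·0 + 2·5 + -2·2 = 4
  a_5 = 2·4 + 1·-1 + 2·0 + -2·5 = -3
  a_6 = 2·-3 + 1·4 + 2·-1 + -2·0 = -4
  a_7 = 2·-4 + 1·-3 + 2·4 + -2·-1 = -1
  a_8 = 2·-1 + 1·-4 + 2·-3 + -2·4 = -20
  a_9 = 2·-20 + 1·-1 + 2·-4 + -2·-3 = -43
  a_10 = 2·-43 + 1·-20 + 2·-1 + -2·-4 = -100
  a_11 = 2·-100 + 1·-43 + 2·-20 + -2·-1 = -281

2,1,2,-2 ; -281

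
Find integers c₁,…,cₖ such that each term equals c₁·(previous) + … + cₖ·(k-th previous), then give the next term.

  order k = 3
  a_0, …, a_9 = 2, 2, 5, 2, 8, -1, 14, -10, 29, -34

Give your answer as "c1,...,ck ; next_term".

  a_3 = 0·5 + 2·2 + -1·2 = 2
  a_4 = 0·2 + 2·5 + -1·2 = 8
  a_5 = 0·8 + 2·2 + -1·5 = -1
  a_6 = 0·-1 + 2·8 + -1·2 = 14
  a_7 = 0·14 + 2·-1 + -1·8 = -10
  a_8 = 0·-10 + 2·14 + -1·-1 = 29
  a_9 = 0·29 + 2·-10 + -1·14 = -34
  a_10 = 0·-34 + 2·29 + -1·-10 = 68

0,2,-1 ; 68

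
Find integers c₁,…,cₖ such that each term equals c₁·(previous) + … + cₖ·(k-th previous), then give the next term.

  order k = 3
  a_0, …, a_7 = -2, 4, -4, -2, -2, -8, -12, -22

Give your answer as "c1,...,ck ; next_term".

1,1,1 ; -42

  a_3 = 1·-4 + 1·4 + 1·-2 = -2
  a_4 = 1·-2 + 1·-4 + 1·4 = -2
  a_5 = 1·-2 + 1·-2 + 1·-4 = -8
  a_6 = 1·-8 + 1·-2 + 1·-2 = -12
  a_7 = 1·-12 + 1·-8 + 1·-2 = -22
  a_8 = 1·-22 + 1·-12 + 1·-8 = -42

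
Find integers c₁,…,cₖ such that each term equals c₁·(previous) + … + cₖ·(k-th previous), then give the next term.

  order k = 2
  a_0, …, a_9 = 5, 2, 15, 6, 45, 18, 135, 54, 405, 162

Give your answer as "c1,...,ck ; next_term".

  a_2 = 0·2 + 3·5 = 15
  a_3 = 0·15 + 3·2 = 6
  a_4 = 0·6 + 3·15 = 45
  a_5 = 0·45 + 3·6 = 18
  a_6 = 0·18 + 3·45 = 135
  a_7 = 0·135 + 3·18 = 54
  a_8 = 0·54 + 3·135 = 405
  a_9 = 0·405 + 3·54 = 162
  a_10 = 0·162 + 3·405 = 1215

0,3 ; 1215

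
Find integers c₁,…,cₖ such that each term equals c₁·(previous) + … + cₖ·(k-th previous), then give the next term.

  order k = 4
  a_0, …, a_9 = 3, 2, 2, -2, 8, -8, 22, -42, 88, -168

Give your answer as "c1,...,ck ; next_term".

  a_4 = -1·-2 + 1·2 + -1·2 + 2·3 = 8
  a_5 = -1·8 + 1·-2 + -1·2 + 2·2 = -8
  a_6 = -1·-8 + 1·8 + -1·-2 + 2·2 = 22
  a_7 = -1·22 + 1·-8 + -1·8 + 2·-2 = -42
  a_8 = -1·-42 + 1·22 + -1·-8 + 2·8 = 88
  a_9 = -1·88 + 1·-42 + -1·22 + 2·-8 = -168
  a_10 = -1·-168 + 1·88 + -1·-42 + 2·22 = 342

-1,1,-1,2 ; 342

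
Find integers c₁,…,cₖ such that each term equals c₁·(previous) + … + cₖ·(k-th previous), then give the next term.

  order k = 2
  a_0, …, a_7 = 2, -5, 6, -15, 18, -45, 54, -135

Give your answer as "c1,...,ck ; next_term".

0,3 ; 162

  a_2 = 0·-5 + 3·2 = 6
  a_3 = 0·6 + 3·-5 = -15
  a_4 = 0·-15 + 3·6 = 18
  a_5 = 0·18 + 3·-15 = -45
  a_6 = 0·-45 + 3·18 = 54
  a_7 = 0·54 + 3·-45 = -135
  a_8 = 0·-135 + 3·54 = 162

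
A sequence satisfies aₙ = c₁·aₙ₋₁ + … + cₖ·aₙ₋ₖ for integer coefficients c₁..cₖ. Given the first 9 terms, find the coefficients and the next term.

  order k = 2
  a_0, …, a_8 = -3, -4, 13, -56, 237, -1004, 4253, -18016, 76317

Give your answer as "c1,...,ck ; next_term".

  a_2 = -4·-4 + 1·-3 = 13
  a_3 = -4·13 + 1·-4 = -56
  a_4 = -4·-56 + 1·13 = 237
  a_5 = -4·237 + 1·-56 = -1004
  a_6 = -4·-1004 + 1·237 = 4253
  a_7 = -4·4253 + 1·-1004 = -18016
  a_8 = -4·-18016 + 1·4253 = 76317
  a_9 = -4·76317 + 1·-18016 = -323284

-4,1 ; -323284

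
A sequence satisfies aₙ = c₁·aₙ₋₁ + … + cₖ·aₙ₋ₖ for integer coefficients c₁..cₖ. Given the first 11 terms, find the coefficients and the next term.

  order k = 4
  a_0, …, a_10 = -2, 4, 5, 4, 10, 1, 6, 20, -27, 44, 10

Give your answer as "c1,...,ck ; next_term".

-1,0,3,-1 ; -111

  a_4 = -1·4 + 0·5 + 3·4 + -1·-2 = 10
  a_5 = -1·10 + 0·4 + 3·5 + -1·4 = 1
  a_6 = -1·1 + 0·10 + 3·4 + -1·5 = 6
  a_7 = -1·6 + 0·1 + 3·10 + -1·4 = 20
  a_8 = -1·20 + 0·6 + 3·1 + -1·10 = -27
  a_9 = -1·-27 + 0·20 + 3·6 + -1·1 = 44
  a_10 = -1·44 + 0·-27 + 3·20 + -1·6 = 10
  a_11 = -1·10 + 0·44 + 3·-27 + -1·20 = -111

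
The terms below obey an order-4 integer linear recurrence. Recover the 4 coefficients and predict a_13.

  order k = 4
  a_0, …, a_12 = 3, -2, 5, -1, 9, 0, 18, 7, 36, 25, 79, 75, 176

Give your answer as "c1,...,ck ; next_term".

  a_4 = 0·-1 + 1·5 + 1·-2 + 2·3 = 9
  a_5 = 0·9 + 1·-1 + 1·5 + 2·-2 = 0
  a_6 = 0·0 + 1·9 + 1·-1 + 2·5 = 18
  a_7 = 0·18 + 1·0 + 1·9 + 2·-1 = 7
  a_8 = 0·7 + 1·18 + 1·0 + 2·9 = 36
  a_9 = 0·36 + 1·7 + 1·18 + 2·0 = 25
  a_10 = 0·25 + 1·36 + 1·7 + 2·18 = 79
  a_11 = 0·79 + 1·25 + 1·36 + 2·7 = 75
  a_12 = 0·75 + 1·79 + 1·25 + 2·36 = 176
  a_13 = 0·176 + 1·75 + 1·79 + 2·25 = 204

0,1,1,2 ; 204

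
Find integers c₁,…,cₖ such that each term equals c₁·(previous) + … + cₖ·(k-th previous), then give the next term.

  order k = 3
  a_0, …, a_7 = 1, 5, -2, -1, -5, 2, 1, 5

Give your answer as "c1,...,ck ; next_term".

  a_3 = 0·-2 + 0·5 + -1·1 = -1
  a_4 = 0·-1 + 0·-2 + -1·5 = -5
  a_5 = 0·-5 + 0·-1 + -1·-2 = 2
  a_6 = 0·2 + 0·-5 + -1·-1 = 1
  a_7 = 0·1 + 0·2 + -1·-5 = 5
  a_8 = 0·5 + 0·1 + -1·2 = -2

0,0,-1 ; -2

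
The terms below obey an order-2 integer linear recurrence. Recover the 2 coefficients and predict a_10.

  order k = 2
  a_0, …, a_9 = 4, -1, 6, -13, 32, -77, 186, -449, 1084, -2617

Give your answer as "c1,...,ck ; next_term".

  a_2 = -2·-1 + 1·4 = 6
  a_3 = -2·6 + 1·-1 = -13
  a_4 = -2·-13 + 1·6 = 32
  a_5 = -2·32 + 1·-13 = -77
  a_6 = -2·-77 + 1·32 = 186
  a_7 = -2·186 + 1·-77 = -449
  a_8 = -2·-449 + 1·186 = 1084
  a_9 = -2·1084 + 1·-449 = -2617
  a_10 = -2·-2617 + 1·1084 = 6318

-2,1 ; 6318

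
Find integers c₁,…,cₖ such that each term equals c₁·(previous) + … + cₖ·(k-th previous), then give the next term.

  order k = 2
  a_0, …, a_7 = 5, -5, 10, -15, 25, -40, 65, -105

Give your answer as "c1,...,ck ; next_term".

-1,1 ; 170

  a_2 = -1·-5 + 1·5 = 10
  a_3 = -1·10 + 1·-5 = -15
  a_4 = -1·-15 + 1·10 = 25
  a_5 = -1·25 + 1·-15 = -40
  a_6 = -1·-40 + 1·25 = 65
  a_7 = -1·65 + 1·-40 = -105
  a_8 = -1·-105 + 1·65 = 170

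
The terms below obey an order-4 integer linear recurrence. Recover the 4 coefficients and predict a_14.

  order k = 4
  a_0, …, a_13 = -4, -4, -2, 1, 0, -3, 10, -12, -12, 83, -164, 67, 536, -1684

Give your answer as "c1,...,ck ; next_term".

  a_4 = -2·1 + -3·-2 + 2·-4 + -1·-4 = 0
  a_5 = -2·0 + -3·1 + 2·-2 + -1·-4 = -3
  a_6 = -2·-3 + -3·0 + 2·1 + -1·-2 = 10
  a_7 = -2·10 + -3·-3 + 2·0 + -1·1 = -12
  a_8 = -2·-12 + -3·10 + 2·-3 + -1·0 = -12
  a_9 = -2·-12 + -3·-12 + 2·10 + -1·-3 = 83
  a_10 = -2·83 + -3·-12 + 2·-12 + -1·10 = -164
  a_11 = -2·-164 + -3·83 + 2·-12 + -1·-12 = 67
  a_12 = -2·67 + -3·-164 + 2·83 + -1·-12 = 536
  a_13 = -2·536 + -3·67 + 2·-164 + -1·83 = -1684
  a_14 = -2·-1684 + -3·536 + 2·67 + -1·-164 = 2058

-2,-3,2,-1 ; 2058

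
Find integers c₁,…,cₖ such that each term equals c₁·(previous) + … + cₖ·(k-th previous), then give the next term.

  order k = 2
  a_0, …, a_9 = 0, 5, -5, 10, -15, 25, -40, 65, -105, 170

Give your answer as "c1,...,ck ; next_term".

  a_2 = -1·5 + 1·0 = -5
  a_3 = -1·-5 + 1·5 = 10
  a_4 = -1·10 + 1·-5 = -15
  a_5 = -1·-15 + 1·10 = 25
  a_6 = -1·25 + 1·-15 = -40
  a_7 = -1·-40 + 1·25 = 65
  a_8 = -1·65 + 1·-40 = -105
  a_9 = -1·-105 + 1·65 = 170
  a_10 = -1·170 + 1·-105 = -275

-1,1 ; -275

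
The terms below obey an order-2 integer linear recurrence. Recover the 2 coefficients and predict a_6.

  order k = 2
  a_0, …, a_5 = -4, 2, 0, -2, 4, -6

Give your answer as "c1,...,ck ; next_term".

  a_2 = -2·2 + -1·-4 = 0
  a_3 = -2·0 + -1·2 = -2
  a_4 = -2·-2 + -1·0 = 4
  a_5 = -2·4 + -1·-2 = -6
  a_6 = -2·-6 + -1·4 = 8

-2,-1 ; 8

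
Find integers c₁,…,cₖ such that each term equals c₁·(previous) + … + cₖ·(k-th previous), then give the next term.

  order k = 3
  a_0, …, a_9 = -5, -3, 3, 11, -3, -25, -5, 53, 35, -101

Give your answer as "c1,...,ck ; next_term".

0,-2,-1 ; -123

  a_3 = 0·3 + -2·-3 + -1·-5 = 11
  a_4 = 0·11 + -2·3 + -1·-3 = -3
  a_5 = 0·-3 + -2·11 + -1·3 = -25
  a_6 = 0·-25 + -2·-3 + -1·11 = -5
  a_7 = 0·-5 + -2·-25 + -1·-3 = 53
  a_8 = 0·53 + -2·-5 + -1·-25 = 35
  a_9 = 0·35 + -2·53 + -1·-5 = -101
  a_10 = 0·-101 + -2·35 + -1·53 = -123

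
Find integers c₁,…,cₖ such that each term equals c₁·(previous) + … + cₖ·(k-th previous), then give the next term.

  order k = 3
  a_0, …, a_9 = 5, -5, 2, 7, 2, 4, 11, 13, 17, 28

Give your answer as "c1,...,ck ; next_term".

  a_3 = 1·2 + 0·-5 + 1·5 = 7
  a_4 = 1·7 + 0·2 + 1·-5 = 2
  a_5 = 1·2 + 0·7 + 1·2 = 4
  a_6 = 1·4 + 0·2 + 1·7 = 11
  a_7 = 1·11 + 0·4 + 1·2 = 13
  a_8 = 1·13 + 0·11 + 1·4 = 17
  a_9 = 1·17 + 0·13 + 1·11 = 28
  a_10 = 1·28 + 0·17 + 1·13 = 41

1,0,1 ; 41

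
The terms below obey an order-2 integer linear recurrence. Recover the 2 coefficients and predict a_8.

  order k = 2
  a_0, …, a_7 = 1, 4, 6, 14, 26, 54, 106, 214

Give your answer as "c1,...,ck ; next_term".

1,2 ; 426

  a_2 = 1·4 + 2·1 = 6
  a_3 = 1·6 + 2·4 = 14
  a_4 = 1·14 + 2·6 = 26
  a_5 = 1·26 + 2·14 = 54
  a_6 = 1·54 + 2·26 = 106
  a_7 = 1·106 + 2·54 = 214
  a_8 = 1·214 + 2·106 = 426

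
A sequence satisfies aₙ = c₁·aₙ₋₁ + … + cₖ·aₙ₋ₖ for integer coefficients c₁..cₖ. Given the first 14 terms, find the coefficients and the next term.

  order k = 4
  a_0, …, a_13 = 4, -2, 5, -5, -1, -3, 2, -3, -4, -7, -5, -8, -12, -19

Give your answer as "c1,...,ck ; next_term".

1,0,0,1 ; -24

  a_4 = 1·-5 + 0·5 + 0·-2 + 1·4 = -1
  a_5 = 1·-1 + 0·-5 + 0·5 + 1·-2 = -3
  a_6 = 1·-3 + 0·-1 + 0·-5 + 1·5 = 2
  a_7 = 1·2 + 0·-3 + 0·-1 + 1·-5 = -3
  a_8 = 1·-3 + 0·2 + 0·-3 + 1·-1 = -4
  a_9 = 1·-4 + 0·-3 + 0·2 + 1·-3 = -7
  a_10 = 1·-7 + 0·-4 + 0·-3 + 1·2 = -5
  a_11 = 1·-5 + 0·-7 + 0·-4 + 1·-3 = -8
  a_12 = 1·-8 + 0·-5 + 0·-7 + 1·-4 = -12
  a_13 = 1·-12 + 0·-8 + 0·-5 + 1·-7 = -19
  a_14 = 1·-19 + 0·-12 + 0·-8 + 1·-5 = -24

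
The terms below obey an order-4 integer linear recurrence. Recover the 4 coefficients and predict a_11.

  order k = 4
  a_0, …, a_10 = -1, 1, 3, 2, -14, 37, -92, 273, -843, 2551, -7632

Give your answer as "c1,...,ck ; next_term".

  a_4 = -3·2 + -1·3 + -2·1 + 3·-1 = -14
  a_5 = -3·-14 + -1·2 + -2·3 + 3·1 = 37
  a_6 = -3·37 + -1·-14 + -2·2 + 3·3 = -92
  a_7 = -3·-92 + -1·37 + -2·-14 + 3·2 = 273
  a_8 = -3·273 + -1·-92 + -2·37 + 3·-14 = -843
  a_9 = -3·-843 + -1·273 + -2·-92 + 3·37 = 2551
  a_10 = -3·2551 + -1·-843 + -2·273 + 3·-92 = -7632
  a_11 = -3·-7632 + -1·2551 + -2·-843 + 3·273 = 22850

-3,-1,-2,3 ; 22850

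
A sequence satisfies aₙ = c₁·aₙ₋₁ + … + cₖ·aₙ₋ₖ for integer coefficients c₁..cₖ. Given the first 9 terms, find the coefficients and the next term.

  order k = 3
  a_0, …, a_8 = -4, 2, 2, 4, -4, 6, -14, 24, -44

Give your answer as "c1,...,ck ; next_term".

  a_3 = -1·2 + 1·2 + -1·-4 = 4
  a_4 = -1·4 + 1·2 + -1·2 = -4
  a_5 = -1·-4 + 1·4 + -1·2 = 6
  a_6 = -1·6 + 1·-4 + -1·4 = -14
  a_7 = -1·-14 + 1·6 + -1·-4 = 24
  a_8 = -1·24 + 1·-14 + -1·6 = -44
  a_9 = -1·-44 + 1·24 + -1·-14 = 82

-1,1,-1 ; 82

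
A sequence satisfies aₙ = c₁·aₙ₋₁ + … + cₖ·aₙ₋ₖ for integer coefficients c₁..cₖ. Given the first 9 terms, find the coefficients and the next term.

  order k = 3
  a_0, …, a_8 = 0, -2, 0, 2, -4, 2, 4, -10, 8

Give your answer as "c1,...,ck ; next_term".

-1,-1,1 ; 6

  a_3 = -1·0 + -1·-2 + 1·0 = 2
  a_4 = -1·2 + -1·0 + 1·-2 = -4
  a_5 = -1·-4 + -1·2 + 1·0 = 2
  a_6 = -1·2 + -1·-4 + 1·2 = 4
  a_7 = -1·4 + -1·2 + 1·-4 = -10
  a_8 = -1·-10 + -1·4 + 1·2 = 8
  a_9 = -1·8 + -1·-10 + 1·4 = 6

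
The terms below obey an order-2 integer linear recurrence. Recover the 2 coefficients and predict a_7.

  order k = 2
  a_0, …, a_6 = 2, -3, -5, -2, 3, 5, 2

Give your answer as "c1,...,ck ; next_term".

  a_2 = 1·-3 + -1·2 = -5
  a_3 = 1·-5 + -1·-3 = -2
  a_4 = 1·-2 + -1·-5 = 3
  a_5 = 1·3 + -1·-2 = 5
  a_6 = 1·5 + -1·3 = 2
  a_7 = 1·2 + -1·5 = -3

1,-1 ; -3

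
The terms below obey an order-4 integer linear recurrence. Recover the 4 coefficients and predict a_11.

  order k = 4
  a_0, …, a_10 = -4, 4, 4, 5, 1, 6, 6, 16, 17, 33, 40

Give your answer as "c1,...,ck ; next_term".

  a_4 = 1·5 + 1·4 + -1·4 + 1·-4 = 1
  a_5 = 1·1 + 1·5 + -1·4 + 1·4 = 6
  a_6 = 1·6 + 1·1 + -1·5 + 1·4 = 6
  a_7 = 1·6 + 1·6 + -1·1 + 1·5 = 16
  a_8 = 1·16 + 1·6 + -1·6 + 1·1 = 17
  a_9 = 1·17 + 1·16 + -1·6 + 1·6 = 33
  a_10 = 1·33 + 1·17 + -1·16 + 1·6 = 40
  a_11 = 1·40 + 1·33 + -1·17 + 1·16 = 72

1,1,-1,1 ; 72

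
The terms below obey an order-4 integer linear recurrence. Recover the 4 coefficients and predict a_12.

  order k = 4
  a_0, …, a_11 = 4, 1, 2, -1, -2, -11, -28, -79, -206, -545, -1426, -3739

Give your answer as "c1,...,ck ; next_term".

  a_4 = 3·-1 + 0·2 + -3·1 + 1·4 = -2
  a_5 = 3·-2 + 0·-1 + -3·2 + 1·1 = -11
  a_6 = 3·-11 + 0·-2 + -3·-1 + 1·2 = -28
  a_7 = 3·-28 + 0·-11 + -3·-2 + 1·-1 = -79
  a_8 = 3·-79 + 0·-28 + -3·-11 + 1·-2 = -206
  a_9 = 3·-206 + 0·-79 + -3·-28 + 1·-11 = -545
  a_10 = 3·-545 + 0·-206 + -3·-79 + 1·-28 = -1426
  a_11 = 3·-1426 + 0·-545 + -3·-206 + 1·-79 = -3739
  a_12 = 3·-3739 + 0·-1426 + -3·-545 + 1·-206 = -9788

3,0,-3,1 ; -9788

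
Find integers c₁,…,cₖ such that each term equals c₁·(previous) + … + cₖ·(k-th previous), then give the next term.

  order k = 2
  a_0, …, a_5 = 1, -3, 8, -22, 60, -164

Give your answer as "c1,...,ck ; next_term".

  a_2 = -2·-3 + 2·1 = 8
  a_3 = -2·8 + 2·-3 = -22
  a_4 = -2·-22 + 2·8 = 60
  a_5 = -2·60 + 2·-22 = -164
  a_6 = -2·-164 + 2·60 = 448

-2,2 ; 448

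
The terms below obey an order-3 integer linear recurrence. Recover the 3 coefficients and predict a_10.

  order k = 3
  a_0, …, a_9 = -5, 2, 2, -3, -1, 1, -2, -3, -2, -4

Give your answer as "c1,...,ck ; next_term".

1,0,1 ; -7

  a_3 = 1·2 + 0·2 + 1·-5 = -3
  a_4 = 1·-3 + 0·2 + 1·2 = -1
  a_5 = 1·-1 + 0·-3 + 1·2 = 1
  a_6 = 1·1 + 0·-1 + 1·-3 = -2
  a_7 = 1·-2 + 0·1 + 1·-1 = -3
  a_8 = 1·-3 + 0·-2 + 1·1 = -2
  a_9 = 1·-2 + 0·-3 + 1·-2 = -4
  a_10 = 1·-4 + 0·-2 + 1·-3 = -7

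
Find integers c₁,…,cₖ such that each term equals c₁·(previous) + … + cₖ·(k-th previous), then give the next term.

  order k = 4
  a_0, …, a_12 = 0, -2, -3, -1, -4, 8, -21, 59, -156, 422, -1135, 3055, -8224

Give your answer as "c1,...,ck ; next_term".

  a_4 = -2·-1 + 2·-3 + 0·-2 + -1·0 = -4
  a_5 = -2·-4 + 2·-1 + 0·-3 + -1·-2 = 8
  a_6 = -2·8 + 2·-4 + 0·-1 + -1·-3 = -21
  a_7 = -2·-21 + 2·8 + 0·-4 + -1·-1 = 59
  a_8 = -2·59 + 2·-21 + 0·8 + -1·-4 = -156
  a_9 = -2·-156 + 2·59 + 0·-21 + -1·8 = 422
  a_10 = -2·422 + 2·-156 + 0·59 + -1·-21 = -1135
  a_11 = -2·-1135 + 2·422 + 0·-156 + -1·59 = 3055
  a_12 = -2·3055 + 2·-1135 + 0·422 + -1·-156 = -8224
  a_13 = -2·-8224 + 2·3055 + 0·-1135 + -1·422 = 22136

-2,2,0,-1 ; 22136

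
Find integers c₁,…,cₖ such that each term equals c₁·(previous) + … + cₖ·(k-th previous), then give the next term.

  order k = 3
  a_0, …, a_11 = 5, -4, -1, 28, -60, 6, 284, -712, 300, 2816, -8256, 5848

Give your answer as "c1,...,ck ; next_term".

  a_3 = -2·-1 + -4·-4 + 2·5 = 28
  a_4 = -2·28 + -4·-1 + 2·-4 = -60
  a_5 = -2·-60 + -4·28 + 2·-1 = 6
  a_6 = -2·6 + -4·-60 + 2·28 = 284
  a_7 = -2·284 + -4·6 + 2·-60 = -712
  a_8 = -2·-712 + -4·284 + 2·6 = 300
  a_9 = -2·300 + -4·-712 + 2·284 = 2816
  a_10 = -2·2816 + -4·300 + 2·-712 = -8256
  a_11 = -2·-8256 + -4·2816 + 2·300 = 5848
  a_12 = -2·5848 + -4·-8256 + 2·2816 = 26960

-2,-4,2 ; 26960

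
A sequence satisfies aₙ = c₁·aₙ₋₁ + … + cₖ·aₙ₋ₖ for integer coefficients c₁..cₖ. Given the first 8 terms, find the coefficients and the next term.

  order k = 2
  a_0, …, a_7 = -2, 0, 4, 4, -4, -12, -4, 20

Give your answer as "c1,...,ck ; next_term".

  a_2 = 1·0 + -2·-2 = 4
  a_3 = 1·4 + -2·0 = 4
  a_4 = 1·4 + -2·4 = -4
  a_5 = 1·-4 + -2·4 = -12
  a_6 = 1·-12 + -2·-4 = -4
  a_7 = 1·-4 + -2·-12 = 20
  a_8 = 1·20 + -2·-4 = 28

1,-2 ; 28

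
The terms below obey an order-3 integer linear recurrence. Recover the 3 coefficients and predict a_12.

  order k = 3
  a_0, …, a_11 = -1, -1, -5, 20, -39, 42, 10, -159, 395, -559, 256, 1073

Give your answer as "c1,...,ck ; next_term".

-3,-4,-1 ; -3684

  a_3 = -3·-5 + -4·-1 + -1·-1 = 20
  a_4 = -3·20 + -4·-5 + -1·-1 = -39
  a_5 = -3·-39 + -4·20 + -1·-5 = 42
  a_6 = -3·42 + -4·-39 + -1·20 = 10
  a_7 = -3·10 + -4·42 + -1·-39 = -159
  a_8 = -3·-159 + -4·10 + -1·42 = 395
  a_9 = -3·395 + -4·-159 + -1·10 = -559
  a_10 = -3·-559 + -4·395 + -1·-159 = 256
  a_11 = -3·256 + -4·-559 + -1·395 = 1073
  a_12 = -3·1073 + -4·256 + -1·-559 = -3684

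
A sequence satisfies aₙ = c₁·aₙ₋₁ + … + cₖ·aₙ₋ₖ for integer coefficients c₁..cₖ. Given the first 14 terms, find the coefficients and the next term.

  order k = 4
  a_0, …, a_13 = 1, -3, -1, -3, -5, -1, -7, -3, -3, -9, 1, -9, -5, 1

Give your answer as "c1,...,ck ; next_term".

  a_4 = 0·-3 + 1·-1 + 1·-3 + -1·1 = -5
  a_5 = 0·-5 + 1·-3 + 1·-1 + -1·-3 = -1
  a_6 = 0·-1 + 1·-5 + 1·-3 + -1·-1 = -7
  a_7 = 0·-7 + 1·-1 + 1·-5 + -1·-3 = -3
  a_8 = 0·-3 + 1·-7 + 1·-1 + -1·-5 = -3
  a_9 = 0·-3 + 1·-3 + 1·-7 + -1·-1 = -9
  a_10 = 0·-9 + 1·-3 + 1·-3 + -1·-7 = 1
  a_11 = 0·1 + 1·-9 + 1·-3 + -1·-3 = -9
  a_12 = 0·-9 + 1·1 + 1·-9 + -1·-3 = -5
  a_13 = 0·-5 + 1·-9 + 1·1 + -1·-9 = 1
  a_14 = 0·1 + 1·-5 + 1·-9 + -1·1 = -15

0,1,1,-1 ; -15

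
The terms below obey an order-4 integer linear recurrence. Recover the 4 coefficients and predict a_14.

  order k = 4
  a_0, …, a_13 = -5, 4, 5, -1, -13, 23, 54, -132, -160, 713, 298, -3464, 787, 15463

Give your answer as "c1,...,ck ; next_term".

0,-4,3,1 ; -13242

  a_4 = 0·-1 + -4·5 + 3·4 + 1·-5 = -13
  a_5 = 0·-13 + -4·-1 + 3·5 + 1·4 = 23
  a_6 = 0·23 + -4·-13 + 3·-1 + 1·5 = 54
  a_7 = 0·54 + -4·23 + 3·-13 + 1·-1 = -132
  a_8 = 0·-132 + -4·54 + 3·23 + 1·-13 = -160
  a_9 = 0·-160 + -4·-132 + 3·54 + 1·23 = 713
  a_10 = 0·713 + -4·-160 + 3·-132 + 1·54 = 298
  a_11 = 0·298 + -4·713 + 3·-160 + 1·-132 = -3464
  a_12 = 0·-3464 + -4·298 + 3·713 + 1·-160 = 787
  a_13 = 0·787 + -4·-3464 + 3·298 + 1·713 = 15463
  a_14 = 0·15463 + -4·787 + 3·-3464 + 1·298 = -13242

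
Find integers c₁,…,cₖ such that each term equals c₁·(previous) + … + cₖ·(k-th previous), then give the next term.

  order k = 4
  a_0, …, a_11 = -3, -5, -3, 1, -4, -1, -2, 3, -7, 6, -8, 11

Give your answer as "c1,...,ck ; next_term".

  a_4 = -1·1 + 0·-3 + 0·-5 + 1·-3 = -4
  a_5 = -1·-4 + 0·1 + 0·-3 + 1·-5 = -1
  a_6 = -1·-1 + 0·-4 + 0·1 + 1·-3 = -2
  a_7 = -1·-2 + 0·-1 + 0·-4 + 1·1 = 3
  a_8 = -1·3 + 0·-2 + 0·-1 + 1·-4 = -7
  a_9 = -1·-7 + 0·3 + 0·-2 + 1·-1 = 6
  a_10 = -1·6 + 0·-7 + 0·3 + 1·-2 = -8
  a_11 = -1·-8 + 0·6 + 0·-7 + 1·3 = 11
  a_12 = -1·11 + 0·-8 + 0·6 + 1·-7 = -18

-1,0,0,1 ; -18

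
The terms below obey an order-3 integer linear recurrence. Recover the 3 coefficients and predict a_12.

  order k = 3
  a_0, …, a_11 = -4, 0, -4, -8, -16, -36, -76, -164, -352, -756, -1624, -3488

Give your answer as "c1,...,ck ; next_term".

1,2,1 ; -7492

  a_3 = 1·-4 + 2·0 + 1·-4 = -8
  a_4 = 1·-8 + 2·-4 + 1·0 = -16
  a_5 = 1·-16 + 2·-8 + 1·-4 = -36
  a_6 = 1·-36 + 2·-16 + 1·-8 = -76
  a_7 = 1·-76 + 2·-36 + 1·-16 = -164
  a_8 = 1·-164 + 2·-76 + 1·-36 = -352
  a_9 = 1·-352 + 2·-164 + 1·-76 = -756
  a_10 = 1·-756 + 2·-352 + 1·-164 = -1624
  a_11 = 1·-1624 + 2·-756 + 1·-352 = -3488
  a_12 = 1·-3488 + 2·-1624 + 1·-756 = -7492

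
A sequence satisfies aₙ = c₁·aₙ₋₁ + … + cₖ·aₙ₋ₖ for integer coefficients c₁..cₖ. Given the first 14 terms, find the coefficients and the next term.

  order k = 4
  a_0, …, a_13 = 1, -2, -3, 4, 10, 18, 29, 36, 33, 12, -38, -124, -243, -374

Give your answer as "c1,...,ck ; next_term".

2,-1,0,-1 ; -467

  a_4 = 2·4 + -1·-3 + 0·-2 + -1·1 = 10
  a_5 = 2·10 + -1·4 + 0·-3 + -1·-2 = 18
  a_6 = 2·18 + -1·10 + 0·4 + -1·-3 = 29
  a_7 = 2·29 + -1·18 + 0·10 + -1·4 = 36
  a_8 = 2·36 + -1·29 + 0·18 + -1·10 = 33
  a_9 = 2·33 + -1·36 + 0·29 + -1·18 = 12
  a_10 = 2·12 + -1·33 + 0·36 + -1·29 = -38
  a_11 = 2·-38 + -1·12 + 0·33 + -1·36 = -124
  a_12 = 2·-124 + -1·-38 + 0·12 + -1·33 = -243
  a_13 = 2·-243 + -1·-124 + 0·-38 + -1·12 = -374
  a_14 = 2·-374 + -1·-243 + 0·-124 + -1·-38 = -467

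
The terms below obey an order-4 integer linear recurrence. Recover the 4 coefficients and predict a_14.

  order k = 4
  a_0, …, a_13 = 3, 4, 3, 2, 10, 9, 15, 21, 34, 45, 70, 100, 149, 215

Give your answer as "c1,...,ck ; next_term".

0,1,1,1 ; 319

  a_4 = 0·2 + 1·3 + 1·4 + 1·3 = 10
  a_5 = 0·10 + 1·2 + 1·3 + 1·4 = 9
  a_6 = 0·9 + 1·10 + 1·2 + 1·3 = 15
  a_7 = 0·15 + 1·9 + 1·10 + 1·2 = 21
  a_8 = 0·21 + 1·15 + 1·9 + 1·10 = 34
  a_9 = 0·34 + 1·21 + 1·15 + 1·9 = 45
  a_10 = 0·45 + 1·34 + 1·21 + 1·15 = 70
  a_11 = 0·70 + 1·45 + 1·34 + 1·21 = 100
  a_12 = 0·100 + 1·70 + 1·45 + 1·34 = 149
  a_13 = 0·149 + 1·100 + 1·70 + 1·45 = 215
  a_14 = 0·215 + 1·149 + 1·100 + 1·70 = 319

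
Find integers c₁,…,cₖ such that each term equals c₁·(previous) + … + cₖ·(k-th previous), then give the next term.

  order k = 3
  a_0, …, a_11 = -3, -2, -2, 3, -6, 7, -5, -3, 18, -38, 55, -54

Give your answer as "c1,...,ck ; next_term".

-2,-1,1 ; 15

  a_3 = -2·-2 + -1·-2 + 1·-3 = 3
  a_4 = -2·3 + -1·-2 + 1·-2 = -6
  a_5 = -2·-6 + -1·3 + 1·-2 = 7
  a_6 = -2·7 + -1·-6 + 1·3 = -5
  a_7 = -2·-5 + -1·7 + 1·-6 = -3
  a_8 = -2·-3 + -1·-5 + 1·7 = 18
  a_9 = -2·18 + -1·-3 + 1·-5 = -38
  a_10 = -2·-38 + -1·18 + 1·-3 = 55
  a_11 = -2·55 + -1·-38 + 1·18 = -54
  a_12 = -2·-54 + -1·55 + 1·-38 = 15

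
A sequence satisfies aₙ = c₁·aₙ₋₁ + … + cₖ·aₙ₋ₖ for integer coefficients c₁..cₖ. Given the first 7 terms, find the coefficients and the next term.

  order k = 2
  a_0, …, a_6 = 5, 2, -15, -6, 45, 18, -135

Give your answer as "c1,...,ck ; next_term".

0,-3 ; -54

  a_2 = 0·2 + -3·5 = -15
  a_3 = 0·-15 + -3·2 = -6
  a_4 = 0·-6 + -3·-15 = 45
  a_5 = 0·45 + -3·-6 = 18
  a_6 = 0·18 + -3·45 = -135
  a_7 = 0·-135 + -3·18 = -54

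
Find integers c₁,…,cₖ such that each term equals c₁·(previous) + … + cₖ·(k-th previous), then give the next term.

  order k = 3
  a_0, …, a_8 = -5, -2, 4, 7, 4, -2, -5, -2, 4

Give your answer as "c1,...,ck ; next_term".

2,-2,1 ; 7

  a_3 = 2·4 + -2·-2 + 1·-5 = 7
  a_4 = 2·7 + -2·4 + 1·-2 = 4
  a_5 = 2·4 + -2·7 + 1·4 = -2
  a_6 = 2·-2 + -2·4 + 1·7 = -5
  a_7 = 2·-5 + -2·-2 + 1·4 = -2
  a_8 = 2·-2 + -2·-5 + 1·-2 = 4
  a_9 = 2·4 + -2·-2 + 1·-5 = 7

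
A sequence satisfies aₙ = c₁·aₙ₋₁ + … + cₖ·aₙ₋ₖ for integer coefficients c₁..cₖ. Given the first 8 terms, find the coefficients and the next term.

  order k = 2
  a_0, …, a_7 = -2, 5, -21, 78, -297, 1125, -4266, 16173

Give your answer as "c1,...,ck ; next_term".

  a_2 = -3·5 + 3·-2 = -21
  a_3 = -3·-21 + 3·5 = 78
  a_4 = -3·78 + 3·-21 = -297
  a_5 = -3·-297 + 3·78 = 1125
  a_6 = -3·1125 + 3·-297 = -4266
  a_7 = -3·-4266 + 3·1125 = 16173
  a_8 = -3·16173 + 3·-4266 = -61317

-3,3 ; -61317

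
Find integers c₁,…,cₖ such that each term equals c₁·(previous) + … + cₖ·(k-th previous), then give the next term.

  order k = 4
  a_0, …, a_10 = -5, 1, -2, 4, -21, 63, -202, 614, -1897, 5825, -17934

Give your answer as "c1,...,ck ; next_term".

-3,1,3,2 ; 55164

  a_4 = -3·4 + 1·-2 + 3·1 + 2·-5 = -21
  a_5 = -3·-21 + 1·4 + 3·-2 + 2·1 = 63
  a_6 = -3·63 + 1·-21 + 3·4 + 2·-2 = -202
  a_7 = -3·-202 + 1·63 + 3·-21 + 2·4 = 614
  a_8 = -3·614 + 1·-202 + 3·63 + 2·-21 = -1897
  a_9 = -3·-1897 + 1·614 + 3·-202 + 2·63 = 5825
  a_10 = -3·5825 + 1·-1897 + 3·614 + 2·-202 = -17934
  a_11 = -3·-17934 + 1·5825 + 3·-1897 + 2·614 = 55164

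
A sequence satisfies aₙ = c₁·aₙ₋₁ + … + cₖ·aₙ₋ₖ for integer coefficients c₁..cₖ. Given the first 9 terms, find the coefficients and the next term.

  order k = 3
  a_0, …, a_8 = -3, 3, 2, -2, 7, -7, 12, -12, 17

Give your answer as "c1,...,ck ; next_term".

  a_3 = -1·2 + 1·3 + 1·-3 = -2
  a_4 = -1·-2 + 1·2 + 1·3 = 7
  a_5 = -1·7 + 1·-2 + 1·2 = -7
  a_6 = -1·-7 + 1·7 + 1·-2 = 12
  a_7 = -1·12 + 1·-7 + 1·7 = -12
  a_8 = -1·-12 + 1·12 + 1·-7 = 17
  a_9 = -1·17 + 1·-12 + 1·12 = -17

-1,1,1 ; -17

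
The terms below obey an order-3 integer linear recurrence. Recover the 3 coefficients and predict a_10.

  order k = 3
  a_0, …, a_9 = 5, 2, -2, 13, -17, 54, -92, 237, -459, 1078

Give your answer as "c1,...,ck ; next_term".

  a_3 = -1·-2 + 3·2 + 1·5 = 13
  a_4 = -1·13 + 3·-2 + 1·2 = -17
  a_5 = -1·-17 + 3·13 + 1·-2 = 54
  a_6 = -1·54 + 3·-17 + 1·13 = -92
  a_7 = -1·-92 + 3·54 + 1·-17 = 237
  a_8 = -1·237 + 3·-92 + 1·54 = -459
  a_9 = -1·-459 + 3·237 + 1·-92 = 1078
  a_10 = -1·1078 + 3·-459 + 1·237 = -2218

-1,3,1 ; -2218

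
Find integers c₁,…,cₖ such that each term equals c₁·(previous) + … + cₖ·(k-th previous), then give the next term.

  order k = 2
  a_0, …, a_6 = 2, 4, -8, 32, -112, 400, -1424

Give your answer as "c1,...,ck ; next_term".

  a_2 = -3·4 + 2·2 = -8
  a_3 = -3·-8 + 2·4 = 32
  a_4 = -3·32 + 2·-8 = -112
  a_5 = -3·-112 + 2·32 = 400
  a_6 = -3·400 + 2·-112 = -1424
  a_7 = -3·-1424 + 2·400 = 5072

-3,2 ; 5072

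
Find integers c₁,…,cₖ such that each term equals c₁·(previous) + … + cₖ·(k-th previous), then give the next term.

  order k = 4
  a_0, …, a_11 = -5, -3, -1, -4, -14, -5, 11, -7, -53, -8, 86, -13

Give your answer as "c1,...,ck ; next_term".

0,-1,0,3 ; -245

  a_4 = 0·-4 + -1·-1 + 0·-3 + 3·-5 = -14
  a_5 = 0·-14 + -1·-4 + 0·-1 + 3·-3 = -5
  a_6 = 0·-5 + -1·-14 + 0·-4 + 3·-1 = 11
  a_7 = 0·11 + -1·-5 + 0·-14 + 3·-4 = -7
  a_8 = 0·-7 + -1·11 + 0·-5 + 3·-14 = -53
  a_9 = 0·-53 + -1·-7 + 0·11 + 3·-5 = -8
  a_10 = 0·-8 + -1·-53 + 0·-7 + 3·11 = 86
  a_11 = 0·86 + -1·-8 + 0·-53 + 3·-7 = -13
  a_12 = 0·-13 + -1·86 + 0·-8 + 3·-53 = -245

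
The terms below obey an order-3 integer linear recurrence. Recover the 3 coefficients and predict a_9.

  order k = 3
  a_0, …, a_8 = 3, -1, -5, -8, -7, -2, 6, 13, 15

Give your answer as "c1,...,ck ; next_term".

1,0,-1 ; 9

  a_3 = 1·-5 + 0·-1 + -1·3 = -8
  a_4 = 1·-8 + 0·-5 + -1·-1 = -7
  a_5 = 1·-7 + 0·-8 + -1·-5 = -2
  a_6 = 1·-2 + 0·-7 + -1·-8 = 6
  a_7 = 1·6 + 0·-2 + -1·-7 = 13
  a_8 = 1·13 + 0·6 + -1·-2 = 15
  a_9 = 1·15 + 0·13 + -1·6 = 9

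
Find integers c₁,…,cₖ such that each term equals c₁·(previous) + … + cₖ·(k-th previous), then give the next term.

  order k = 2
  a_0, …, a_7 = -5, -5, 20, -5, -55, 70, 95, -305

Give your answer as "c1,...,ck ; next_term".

  a_2 = -1·-5 + -3·-5 = 20
  a_3 = -1·20 + -3·-5 = -5
  a_4 = -1·-5 + -3·20 = -55
  a_5 = -1·-55 + -3·-5 = 70
  a_6 = -1·70 + -3·-55 = 95
  a_7 = -1·95 + -3·70 = -305
  a_8 = -1·-305 + -3·95 = 20

-1,-3 ; 20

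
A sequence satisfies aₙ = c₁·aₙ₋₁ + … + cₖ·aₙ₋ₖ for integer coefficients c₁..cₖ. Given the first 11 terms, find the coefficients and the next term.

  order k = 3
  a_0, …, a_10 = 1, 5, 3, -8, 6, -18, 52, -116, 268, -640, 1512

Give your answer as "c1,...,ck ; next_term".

-2,0,-2 ; -3560

  a_3 = -2·3 + 0·5 + -2·1 = -8
  a_4 = -2·-8 + 0·3 + -2·5 = 6
  a_5 = -2·6 + 0·-8 + -2·3 = -18
  a_6 = -2·-18 + 0·6 + -2·-8 = 52
  a_7 = -2·52 + 0·-18 + -2·6 = -116
  a_8 = -2·-116 + 0·52 + -2·-18 = 268
  a_9 = -2·268 + 0·-116 + -2·52 = -640
  a_10 = -2·-640 + 0·268 + -2·-116 = 1512
  a_11 = -2·1512 + 0·-640 + -2·268 = -3560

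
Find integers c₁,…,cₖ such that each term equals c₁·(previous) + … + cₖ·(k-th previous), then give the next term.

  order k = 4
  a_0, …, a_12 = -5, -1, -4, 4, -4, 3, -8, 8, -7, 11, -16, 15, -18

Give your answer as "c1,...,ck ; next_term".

0,0,-1,1 ; 27

  a_4 = 0·4 + 0·-4 + -1·-1 + 1·-5 = -4
  a_5 = 0·-4 + 0·4 + -1·-4 + 1·-1 = 3
  a_6 = 0·3 + 0·-4 + -1·4 + 1·-4 = -8
  a_7 = 0·-8 + 0·3 + -1·-4 + 1·4 = 8
  a_8 = 0·8 + 0·-8 + -1·3 + 1·-4 = -7
  a_9 = 0·-7 + 0·8 + -1·-8 + 1·3 = 11
  a_10 = 0·11 + 0·-7 + -1·8 + 1·-8 = -16
  a_11 = 0·-16 + 0·11 + -1·-7 + 1·8 = 15
  a_12 = 0·15 + 0·-16 + -1·11 + 1·-7 = -18
  a_13 = 0·-18 + 0·15 + -1·-16 + 1·11 = 27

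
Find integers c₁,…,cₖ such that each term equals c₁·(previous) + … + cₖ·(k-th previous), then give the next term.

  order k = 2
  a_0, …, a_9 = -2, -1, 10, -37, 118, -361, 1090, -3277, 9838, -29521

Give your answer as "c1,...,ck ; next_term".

  a_2 = -4·-1 + -3·-2 = 10
  a_3 = -4·10 + -3·-1 = -37
  a_4 = -4·-37 + -3·10 = 118
  a_5 = -4·118 + -3·-37 = -361
  a_6 = -4·-361 + -3·118 = 1090
  a_7 = -4·1090 + -3·-361 = -3277
  a_8 = -4·-3277 + -3·1090 = 9838
  a_9 = -4·9838 + -3·-3277 = -29521
  a_10 = -4·-29521 + -3·9838 = 88570

-4,-3 ; 88570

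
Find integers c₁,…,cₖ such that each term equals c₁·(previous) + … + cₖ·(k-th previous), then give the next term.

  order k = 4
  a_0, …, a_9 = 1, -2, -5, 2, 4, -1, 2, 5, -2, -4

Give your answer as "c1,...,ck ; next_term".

  a_4 = 1·2 + -1·-5 + 1·-2 + -1·1 = 4
  a_5 = 1·4 + -1·2 + 1·-5 + -1·-2 = -1
  a_6 = 1·-1 + -1·4 + 1·2 + -1·-5 = 2
  a_7 = 1·2 + -1·-1 + 1·4 + -1·2 = 5
  a_8 = 1·5 + -1·2 + 1·-1 + -1·4 = -2
  a_9 = 1·-2 + -1·5 + 1·2 + -1·-1 = -4
  a_10 = 1·-4 + -1·-2 + 1·5 + -1·2 = 1

1,-1,1,-1 ; 1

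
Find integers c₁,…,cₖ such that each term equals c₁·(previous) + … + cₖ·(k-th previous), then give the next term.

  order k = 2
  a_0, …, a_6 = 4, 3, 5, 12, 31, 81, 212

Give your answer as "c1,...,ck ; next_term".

  a_2 = 3·3 + -1·4 = 5
  a_3 = 3·5 + -1·3 = 12
  a_4 = 3·12 + -1·5 = 31
  a_5 = 3·31 + -1·12 = 81
  a_6 = 3·81 + -1·31 = 212
  a_7 = 3·212 + -1·81 = 555

3,-1 ; 555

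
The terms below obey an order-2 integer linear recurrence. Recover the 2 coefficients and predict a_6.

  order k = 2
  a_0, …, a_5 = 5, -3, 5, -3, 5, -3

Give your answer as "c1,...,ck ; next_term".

0,1 ; 5

  a_2 = 0·-3 + 1·5 = 5
  a_3 = 0·5 + 1·-3 = -3
  a_4 = 0·-3 + 1·5 = 5
  a_5 = 0·5 + 1·-3 = -3
  a_6 = 0·-3 + 1·5 = 5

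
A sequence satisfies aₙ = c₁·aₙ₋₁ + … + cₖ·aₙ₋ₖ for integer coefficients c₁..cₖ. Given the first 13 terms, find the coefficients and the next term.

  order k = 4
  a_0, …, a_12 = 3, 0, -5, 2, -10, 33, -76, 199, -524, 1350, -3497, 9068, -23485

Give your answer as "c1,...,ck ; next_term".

-3,-1,-1,-3 ; 60834

  a_4 = -3·2 + -1·-5 + -1·0 + -3·3 = -10
  a_5 = -3·-10 + -1·2 + -1·-5 + -3·0 = 33
  a_6 = -3·33 + -1·-10 + -1·2 + -3·-5 = -76
  a_7 = -3·-76 + -1·33 + -1·-10 + -3·2 = 199
  a_8 = -3·199 + -1·-76 + -1·33 + -3·-10 = -524
  a_9 = -3·-524 + -1·199 + -1·-76 + -3·33 = 1350
  a_10 = -3·1350 + -1·-524 + -1·199 + -3·-76 = -3497
  a_11 = -3·-3497 + -1·1350 + -1·-524 + -3·199 = 9068
  a_12 = -3·9068 + -1·-3497 + -1·1350 + -3·-524 = -23485
  a_13 = -3·-23485 + -1·9068 + -1·-3497 + -3·1350 = 60834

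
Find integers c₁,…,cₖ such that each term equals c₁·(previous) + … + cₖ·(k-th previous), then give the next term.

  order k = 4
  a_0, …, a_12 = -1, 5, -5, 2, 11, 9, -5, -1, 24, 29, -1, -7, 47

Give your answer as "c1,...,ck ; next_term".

  a_4 = 1·2 + -1·-5 + 1·5 + 1·-1 = 11
  a_5 = 1·11 + -1·2 + 1·-5 + 1·5 = 9
  a_6 = 1·9 + -1·11 + 1·2 + 1·-5 = -5
  a_7 = 1·-5 + -1·9 + 1·11 + 1·2 = -1
  a_8 = 1·-1 + -1·-5 + 1·9 + 1·11 = 24
  a_9 = 1·24 + -1·-1 + 1·-5 + 1·9 = 29
  a_10 = 1·29 + -1·24 + 1·-1 + 1·-5 = -1
  a_11 = 1·-1 + -1·29 + 1·24 + 1·-1 = -7
  a_12 = 1·-7 + -1·-1 + 1·29 + 1·24 = 47
  a_13 = 1·47 + -1·-7 + 1·-1 + 1·29 = 82

1,-1,1,1 ; 82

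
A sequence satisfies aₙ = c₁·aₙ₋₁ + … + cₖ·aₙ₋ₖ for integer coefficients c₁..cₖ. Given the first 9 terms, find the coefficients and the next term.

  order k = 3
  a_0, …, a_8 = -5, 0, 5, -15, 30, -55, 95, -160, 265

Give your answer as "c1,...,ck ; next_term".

-2,0,1 ; -435

  a_3 = -2·5 + 0·0 + 1·-5 = -15
  a_4 = -2·-15 + 0·5 + 1·0 = 30
  a_5 = -2·30 + 0·-15 + 1·5 = -55
  a_6 = -2·-55 + 0·30 + 1·-15 = 95
  a_7 = -2·95 + 0·-55 + 1·30 = -160
  a_8 = -2·-160 + 0·95 + 1·-55 = 265
  a_9 = -2·265 + 0·-160 + 1·95 = -435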